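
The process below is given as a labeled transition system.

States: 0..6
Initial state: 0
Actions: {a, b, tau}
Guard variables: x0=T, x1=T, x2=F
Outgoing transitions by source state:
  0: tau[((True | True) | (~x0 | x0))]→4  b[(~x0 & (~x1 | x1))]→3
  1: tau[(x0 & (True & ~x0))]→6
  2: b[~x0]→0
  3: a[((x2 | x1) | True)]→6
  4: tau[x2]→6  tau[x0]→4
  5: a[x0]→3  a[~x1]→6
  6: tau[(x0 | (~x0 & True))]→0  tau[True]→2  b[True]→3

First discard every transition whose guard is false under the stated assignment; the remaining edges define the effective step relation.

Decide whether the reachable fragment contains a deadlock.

R = {0,4}
  0: tau→4  [deg 1]
  4: tau→4  [deg 1]

Answer: DEADLOCK-FREE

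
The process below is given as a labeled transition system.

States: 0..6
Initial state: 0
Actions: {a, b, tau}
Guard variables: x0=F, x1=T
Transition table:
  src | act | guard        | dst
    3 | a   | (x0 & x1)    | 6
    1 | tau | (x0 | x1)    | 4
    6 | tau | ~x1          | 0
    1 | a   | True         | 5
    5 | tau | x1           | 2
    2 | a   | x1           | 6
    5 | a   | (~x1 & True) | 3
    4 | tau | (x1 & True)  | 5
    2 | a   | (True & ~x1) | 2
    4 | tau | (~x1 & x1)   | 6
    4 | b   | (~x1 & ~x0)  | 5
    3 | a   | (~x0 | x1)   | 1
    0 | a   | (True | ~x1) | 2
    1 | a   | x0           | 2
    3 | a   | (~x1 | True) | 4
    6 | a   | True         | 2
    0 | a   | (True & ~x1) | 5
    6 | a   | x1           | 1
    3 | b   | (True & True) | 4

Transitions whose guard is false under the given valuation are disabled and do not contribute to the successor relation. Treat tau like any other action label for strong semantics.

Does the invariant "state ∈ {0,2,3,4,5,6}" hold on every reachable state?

Answer: INVARIANT VIOLATED at state 1

Working:
Inv-set: {0,2,3,4,5,6}
Reachable = {0,1,2,4,5,6}
  0: ok
  1: ✗ unsafe
  2: ok
  4: ok
  5: ok
  6: ok
witness against invariant: a·a·a → 1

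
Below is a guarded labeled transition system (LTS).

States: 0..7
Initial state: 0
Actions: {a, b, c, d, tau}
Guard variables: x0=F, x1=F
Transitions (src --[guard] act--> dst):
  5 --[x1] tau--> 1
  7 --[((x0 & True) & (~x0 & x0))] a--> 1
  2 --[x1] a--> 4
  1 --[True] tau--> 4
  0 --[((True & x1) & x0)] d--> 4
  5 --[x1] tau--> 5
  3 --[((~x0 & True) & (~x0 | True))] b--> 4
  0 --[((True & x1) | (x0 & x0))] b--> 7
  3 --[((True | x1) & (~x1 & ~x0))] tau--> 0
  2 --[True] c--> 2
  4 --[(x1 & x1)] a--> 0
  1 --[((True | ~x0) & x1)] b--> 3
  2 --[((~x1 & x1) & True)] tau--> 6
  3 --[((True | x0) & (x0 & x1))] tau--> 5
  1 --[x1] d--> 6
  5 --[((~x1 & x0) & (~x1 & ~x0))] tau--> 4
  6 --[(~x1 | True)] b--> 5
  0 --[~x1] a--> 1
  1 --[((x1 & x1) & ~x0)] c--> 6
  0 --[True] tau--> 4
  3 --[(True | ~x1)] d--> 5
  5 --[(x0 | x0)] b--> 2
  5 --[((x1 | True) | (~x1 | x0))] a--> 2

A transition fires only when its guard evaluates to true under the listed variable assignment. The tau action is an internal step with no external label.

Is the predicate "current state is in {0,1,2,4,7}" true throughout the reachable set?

Safe = {0,1,2,4,7}
Reach set: {0,1,4}
  0: ok
  1: ok
  4: ok

Answer: INVARIANT HOLDS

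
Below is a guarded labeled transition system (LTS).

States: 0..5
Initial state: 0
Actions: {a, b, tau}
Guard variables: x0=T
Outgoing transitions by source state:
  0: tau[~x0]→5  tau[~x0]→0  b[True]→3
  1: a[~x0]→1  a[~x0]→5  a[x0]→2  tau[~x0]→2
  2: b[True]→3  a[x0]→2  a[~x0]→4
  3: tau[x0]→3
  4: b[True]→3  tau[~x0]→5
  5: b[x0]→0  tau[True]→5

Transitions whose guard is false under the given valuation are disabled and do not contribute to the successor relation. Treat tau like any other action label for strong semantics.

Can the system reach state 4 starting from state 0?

8 transition(s) survive guard evaluation.
Layer 0: {0}
Layer 1: {3}  total {0,3}
Reach set: {0,3}

Answer: UNREACHABLE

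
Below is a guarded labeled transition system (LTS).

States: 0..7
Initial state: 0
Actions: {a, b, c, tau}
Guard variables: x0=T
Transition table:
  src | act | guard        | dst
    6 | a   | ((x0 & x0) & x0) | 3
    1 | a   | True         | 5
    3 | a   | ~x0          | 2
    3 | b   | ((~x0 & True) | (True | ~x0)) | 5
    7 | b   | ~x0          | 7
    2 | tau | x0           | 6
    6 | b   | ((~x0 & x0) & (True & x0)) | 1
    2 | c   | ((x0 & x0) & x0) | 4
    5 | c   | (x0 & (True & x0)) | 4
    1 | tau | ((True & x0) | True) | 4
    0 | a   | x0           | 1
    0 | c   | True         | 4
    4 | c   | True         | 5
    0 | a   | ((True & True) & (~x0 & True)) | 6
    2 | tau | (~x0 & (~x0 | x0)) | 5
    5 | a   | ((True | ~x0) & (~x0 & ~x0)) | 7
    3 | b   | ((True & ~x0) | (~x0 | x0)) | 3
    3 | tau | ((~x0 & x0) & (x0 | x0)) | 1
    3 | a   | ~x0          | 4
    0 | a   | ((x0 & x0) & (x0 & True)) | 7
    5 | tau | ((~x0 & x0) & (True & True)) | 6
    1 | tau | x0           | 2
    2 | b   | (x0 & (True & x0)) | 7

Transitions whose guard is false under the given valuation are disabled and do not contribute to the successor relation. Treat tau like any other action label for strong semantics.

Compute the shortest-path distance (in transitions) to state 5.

Answer: 2

Analysis:
Layered search for 5:
  depth 0: {0}
  depth 1: {1,4,7}
  depth 2: {2,5}
first hit 5 at d=2 via a·a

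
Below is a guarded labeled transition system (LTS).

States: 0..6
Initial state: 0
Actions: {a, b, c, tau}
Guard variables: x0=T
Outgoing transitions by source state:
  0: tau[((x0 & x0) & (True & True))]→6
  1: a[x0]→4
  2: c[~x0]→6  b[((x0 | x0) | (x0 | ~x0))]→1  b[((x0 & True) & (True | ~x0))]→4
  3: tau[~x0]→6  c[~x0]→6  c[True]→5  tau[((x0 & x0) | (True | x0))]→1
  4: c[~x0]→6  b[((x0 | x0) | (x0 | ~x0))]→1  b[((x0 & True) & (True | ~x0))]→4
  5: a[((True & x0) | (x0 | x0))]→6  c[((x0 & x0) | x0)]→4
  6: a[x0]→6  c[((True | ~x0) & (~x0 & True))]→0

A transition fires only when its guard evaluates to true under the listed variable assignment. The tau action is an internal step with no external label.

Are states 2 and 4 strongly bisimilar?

Answer: BISIMILAR

Analysis:
Bisimulation quotient by refinement:
  round 0: {{0,1,2,3,4,5,6}}
  round 1: {{0},{1,6},{2,4},{3},{5}}
  round 2: {{0},{1},{2,4},{3},{5},{6}}
Fixed point at round 3; 6 class(es).
2∈{2,4}, 4∈{2,4}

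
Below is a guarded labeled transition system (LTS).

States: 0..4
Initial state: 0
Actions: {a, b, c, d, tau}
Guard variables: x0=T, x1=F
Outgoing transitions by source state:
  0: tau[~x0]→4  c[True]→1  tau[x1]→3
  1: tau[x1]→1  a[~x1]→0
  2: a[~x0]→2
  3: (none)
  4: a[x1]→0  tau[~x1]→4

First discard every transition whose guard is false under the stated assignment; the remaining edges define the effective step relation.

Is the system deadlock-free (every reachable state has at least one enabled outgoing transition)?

Reach set: {0,1}
  0: c→1  [deg 1]
  1: a→0  [deg 1]

Answer: DEADLOCK-FREE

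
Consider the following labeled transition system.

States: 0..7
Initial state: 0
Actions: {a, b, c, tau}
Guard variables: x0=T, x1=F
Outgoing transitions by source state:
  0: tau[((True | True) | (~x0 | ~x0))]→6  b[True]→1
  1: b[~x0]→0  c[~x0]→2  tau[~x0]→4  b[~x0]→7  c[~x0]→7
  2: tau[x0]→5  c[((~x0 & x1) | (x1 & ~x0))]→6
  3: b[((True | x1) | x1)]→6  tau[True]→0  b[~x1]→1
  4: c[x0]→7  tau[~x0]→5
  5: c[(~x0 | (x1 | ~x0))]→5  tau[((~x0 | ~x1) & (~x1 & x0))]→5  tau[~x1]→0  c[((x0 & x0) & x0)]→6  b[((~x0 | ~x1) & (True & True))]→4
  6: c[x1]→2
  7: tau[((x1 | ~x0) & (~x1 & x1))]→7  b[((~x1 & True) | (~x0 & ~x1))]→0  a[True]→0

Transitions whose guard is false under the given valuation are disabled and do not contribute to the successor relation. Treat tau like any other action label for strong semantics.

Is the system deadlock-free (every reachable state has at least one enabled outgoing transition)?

Reach set: {0,1,6}
  0: b→1  tau→6  [deg 2]
  1: ∅  [STUCK]
  6: ∅  [STUCK]
Path to 1: b

Answer: DEADLOCK at state 1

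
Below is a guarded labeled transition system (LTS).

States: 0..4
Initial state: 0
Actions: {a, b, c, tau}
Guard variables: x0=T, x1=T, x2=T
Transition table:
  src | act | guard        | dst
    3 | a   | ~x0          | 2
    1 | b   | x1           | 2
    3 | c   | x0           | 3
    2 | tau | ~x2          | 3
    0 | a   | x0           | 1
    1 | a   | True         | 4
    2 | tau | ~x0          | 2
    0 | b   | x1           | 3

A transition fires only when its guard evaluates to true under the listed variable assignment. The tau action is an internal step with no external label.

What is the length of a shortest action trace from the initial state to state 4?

Answer: 2

Analysis:
BFS to 4:
  Layer 0: {0}
  Layer 1: {1,3}
  Layer 2: {2,4}
4 enters at depth 2; path a·a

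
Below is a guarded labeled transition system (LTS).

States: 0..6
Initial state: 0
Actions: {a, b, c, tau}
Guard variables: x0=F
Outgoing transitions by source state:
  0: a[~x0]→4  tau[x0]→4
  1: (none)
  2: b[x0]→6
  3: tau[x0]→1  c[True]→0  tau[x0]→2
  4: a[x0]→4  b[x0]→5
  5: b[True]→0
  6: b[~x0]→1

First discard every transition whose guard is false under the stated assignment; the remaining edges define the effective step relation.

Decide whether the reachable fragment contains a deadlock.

Answer: DEADLOCK at state 4

Trace:
Reachable = {0,4}
  0: a→4  [1 out]
  4: ∅  [no exit]
trace reaching 4: a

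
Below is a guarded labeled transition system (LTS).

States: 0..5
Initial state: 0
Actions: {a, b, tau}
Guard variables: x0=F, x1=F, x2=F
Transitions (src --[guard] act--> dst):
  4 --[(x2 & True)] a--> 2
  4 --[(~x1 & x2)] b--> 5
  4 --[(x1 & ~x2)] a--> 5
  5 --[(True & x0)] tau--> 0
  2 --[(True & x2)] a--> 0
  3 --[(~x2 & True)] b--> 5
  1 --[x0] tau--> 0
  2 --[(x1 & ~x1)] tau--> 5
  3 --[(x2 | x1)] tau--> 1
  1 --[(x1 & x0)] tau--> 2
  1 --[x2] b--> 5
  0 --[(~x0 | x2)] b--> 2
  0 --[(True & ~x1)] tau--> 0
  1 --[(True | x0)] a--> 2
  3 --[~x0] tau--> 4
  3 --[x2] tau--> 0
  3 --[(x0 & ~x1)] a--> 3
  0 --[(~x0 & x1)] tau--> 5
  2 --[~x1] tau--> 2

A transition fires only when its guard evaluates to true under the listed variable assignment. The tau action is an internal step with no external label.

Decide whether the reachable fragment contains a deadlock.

Reach set: {0,2}
  0: b→2  tau→0  [2 exit(s)]
  2: tau→2  [1 exit(s)]

Answer: DEADLOCK-FREE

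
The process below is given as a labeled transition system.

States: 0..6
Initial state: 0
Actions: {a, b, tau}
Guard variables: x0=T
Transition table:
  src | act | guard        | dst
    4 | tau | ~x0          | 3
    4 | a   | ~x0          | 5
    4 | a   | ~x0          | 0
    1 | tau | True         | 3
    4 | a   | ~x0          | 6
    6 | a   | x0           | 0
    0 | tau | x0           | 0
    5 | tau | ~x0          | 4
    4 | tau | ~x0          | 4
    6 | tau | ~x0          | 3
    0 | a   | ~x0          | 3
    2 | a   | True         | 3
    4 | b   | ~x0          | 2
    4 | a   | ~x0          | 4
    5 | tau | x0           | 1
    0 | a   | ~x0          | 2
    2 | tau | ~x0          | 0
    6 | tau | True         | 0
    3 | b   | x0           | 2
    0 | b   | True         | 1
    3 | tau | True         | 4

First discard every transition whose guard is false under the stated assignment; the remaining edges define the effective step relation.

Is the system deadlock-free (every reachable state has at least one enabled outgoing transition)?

Reach set: {0,1,2,3,4}
  0: b→1  tau→0  [deg 2]
  1: tau→3  [deg 1]
  2: a→3  [deg 1]
  3: b→2  tau→4  [deg 2]
  4: ∅  [no exit]
witness 4: b·tau·tau

Answer: DEADLOCK at state 4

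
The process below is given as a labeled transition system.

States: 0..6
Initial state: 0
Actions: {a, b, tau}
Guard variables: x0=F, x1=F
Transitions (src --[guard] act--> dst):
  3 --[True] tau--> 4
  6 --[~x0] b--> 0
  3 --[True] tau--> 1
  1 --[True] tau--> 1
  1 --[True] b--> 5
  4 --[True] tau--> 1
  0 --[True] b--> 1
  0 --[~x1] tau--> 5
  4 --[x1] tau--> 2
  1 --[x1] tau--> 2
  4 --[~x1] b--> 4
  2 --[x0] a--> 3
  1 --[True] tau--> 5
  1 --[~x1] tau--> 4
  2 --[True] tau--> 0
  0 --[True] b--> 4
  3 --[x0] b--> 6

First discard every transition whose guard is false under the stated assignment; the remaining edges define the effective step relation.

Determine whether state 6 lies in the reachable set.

Answer: UNREACHABLE

Working:
Guard filter leaves 13 enabled edge(s).
depth 0: {0}
depth 1: {1,4,5}  total {0,1,4,5}
Reachable = {0,1,4,5}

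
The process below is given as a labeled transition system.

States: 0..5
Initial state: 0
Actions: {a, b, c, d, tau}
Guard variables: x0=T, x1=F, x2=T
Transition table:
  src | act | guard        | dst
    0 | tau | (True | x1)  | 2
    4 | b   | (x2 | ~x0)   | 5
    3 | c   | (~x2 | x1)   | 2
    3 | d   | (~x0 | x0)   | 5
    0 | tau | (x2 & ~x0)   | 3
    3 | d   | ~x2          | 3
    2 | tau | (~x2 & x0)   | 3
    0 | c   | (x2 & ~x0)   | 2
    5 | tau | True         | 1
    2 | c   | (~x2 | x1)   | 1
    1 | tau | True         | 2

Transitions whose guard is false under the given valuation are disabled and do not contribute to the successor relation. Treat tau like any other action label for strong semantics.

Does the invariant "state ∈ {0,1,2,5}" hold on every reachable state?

Inv-set: {0,1,2,5}
R = {0,2}
  0: ✓
  2: ✓

Answer: INVARIANT HOLDS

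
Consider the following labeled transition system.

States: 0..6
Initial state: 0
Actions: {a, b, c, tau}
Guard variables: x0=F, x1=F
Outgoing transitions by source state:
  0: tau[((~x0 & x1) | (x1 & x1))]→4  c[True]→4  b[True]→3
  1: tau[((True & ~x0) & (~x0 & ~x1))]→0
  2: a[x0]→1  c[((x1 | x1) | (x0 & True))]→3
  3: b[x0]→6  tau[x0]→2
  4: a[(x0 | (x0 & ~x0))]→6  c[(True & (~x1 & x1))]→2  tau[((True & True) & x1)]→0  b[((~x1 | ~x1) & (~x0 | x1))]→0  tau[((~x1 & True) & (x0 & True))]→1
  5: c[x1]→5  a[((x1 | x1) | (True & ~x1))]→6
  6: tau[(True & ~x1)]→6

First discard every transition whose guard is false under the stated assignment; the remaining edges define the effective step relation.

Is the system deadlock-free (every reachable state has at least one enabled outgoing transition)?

Answer: DEADLOCK at state 3

Trace:
Reachable = {0,3,4}
  0: b→3  c→4  [deg 2]
  3: ∅  [no exit]
  4: b→0  [deg 1]
witness 3: b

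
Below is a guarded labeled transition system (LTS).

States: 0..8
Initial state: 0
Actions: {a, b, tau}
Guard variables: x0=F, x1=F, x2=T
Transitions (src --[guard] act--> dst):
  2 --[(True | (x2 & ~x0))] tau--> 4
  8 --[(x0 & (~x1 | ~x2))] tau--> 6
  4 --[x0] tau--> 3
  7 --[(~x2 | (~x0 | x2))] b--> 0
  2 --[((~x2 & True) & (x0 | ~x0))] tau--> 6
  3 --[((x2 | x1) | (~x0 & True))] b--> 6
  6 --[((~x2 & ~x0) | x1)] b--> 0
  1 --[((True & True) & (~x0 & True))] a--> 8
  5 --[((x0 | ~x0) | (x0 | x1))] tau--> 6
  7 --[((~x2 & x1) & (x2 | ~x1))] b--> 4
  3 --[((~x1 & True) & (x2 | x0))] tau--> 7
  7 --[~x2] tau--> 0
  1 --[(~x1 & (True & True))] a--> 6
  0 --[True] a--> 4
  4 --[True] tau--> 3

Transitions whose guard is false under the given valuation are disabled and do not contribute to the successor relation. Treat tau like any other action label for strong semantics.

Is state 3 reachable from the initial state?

Answer: REACHABLE

Working:
After dropping false guards: 9 live edges.
depth 0: {0}
depth 1: {4}  cumulative {0,4}
depth 2: {3}  cumulative {0,3,4}
depth 3: {6,7}  cumulative {0,3,4,6,7}
Reachable = {0,3,4,6,7}
Path to 3: a·tau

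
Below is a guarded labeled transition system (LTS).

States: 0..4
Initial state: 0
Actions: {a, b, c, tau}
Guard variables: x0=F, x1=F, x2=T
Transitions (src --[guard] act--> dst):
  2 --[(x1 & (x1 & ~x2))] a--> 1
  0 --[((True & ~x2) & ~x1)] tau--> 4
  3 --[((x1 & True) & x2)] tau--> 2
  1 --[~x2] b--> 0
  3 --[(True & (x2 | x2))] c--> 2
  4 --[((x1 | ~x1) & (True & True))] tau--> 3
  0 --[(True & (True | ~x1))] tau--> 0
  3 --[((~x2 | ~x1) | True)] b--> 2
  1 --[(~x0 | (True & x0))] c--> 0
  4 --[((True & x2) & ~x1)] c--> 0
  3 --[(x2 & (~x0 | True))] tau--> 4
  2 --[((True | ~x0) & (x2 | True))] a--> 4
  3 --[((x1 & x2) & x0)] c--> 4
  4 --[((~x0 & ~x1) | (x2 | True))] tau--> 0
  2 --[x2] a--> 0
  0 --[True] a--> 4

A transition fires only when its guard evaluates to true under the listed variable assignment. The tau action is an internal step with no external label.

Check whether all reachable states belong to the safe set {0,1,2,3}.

Answer: INVARIANT VIOLATED at state 4

Analysis:
Allowed set {0,1,2,3}
R = {0,2,3,4}
  0: ✓
  2: ✓
  3: ✓
  4: VIOLATES
counterexample path to 4: a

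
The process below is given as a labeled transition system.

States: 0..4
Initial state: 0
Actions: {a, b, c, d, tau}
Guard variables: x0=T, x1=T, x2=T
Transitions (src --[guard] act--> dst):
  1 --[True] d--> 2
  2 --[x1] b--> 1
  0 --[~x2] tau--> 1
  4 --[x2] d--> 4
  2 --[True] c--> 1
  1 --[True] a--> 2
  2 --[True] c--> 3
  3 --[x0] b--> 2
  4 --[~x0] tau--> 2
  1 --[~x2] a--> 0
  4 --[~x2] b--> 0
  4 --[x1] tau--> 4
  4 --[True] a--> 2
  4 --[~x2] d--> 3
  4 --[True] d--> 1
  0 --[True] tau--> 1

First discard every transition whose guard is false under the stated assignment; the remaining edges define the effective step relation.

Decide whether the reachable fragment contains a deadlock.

Answer: DEADLOCK-FREE

Working:
Reachable = {0,1,2,3}
  0: tau→1  [deg 1]
  1: a→2  d→2  [deg 2]
  2: b→1  c→1  c→3  [deg 3]
  3: b→2  [deg 1]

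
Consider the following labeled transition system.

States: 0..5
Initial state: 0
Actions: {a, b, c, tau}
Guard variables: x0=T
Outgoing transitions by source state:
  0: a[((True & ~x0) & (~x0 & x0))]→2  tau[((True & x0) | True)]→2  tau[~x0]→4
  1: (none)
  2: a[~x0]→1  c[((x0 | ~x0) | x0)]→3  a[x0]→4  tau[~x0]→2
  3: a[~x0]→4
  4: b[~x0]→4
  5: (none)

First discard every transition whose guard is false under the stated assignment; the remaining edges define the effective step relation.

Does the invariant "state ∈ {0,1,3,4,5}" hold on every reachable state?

Allowed set {0,1,3,4,5}
Reach set: {0,2,3,4}
  0: safe
  2: VIOLATES
  3: safe
  4: safe
counterexample path to 2: tau

Answer: INVARIANT VIOLATED at state 2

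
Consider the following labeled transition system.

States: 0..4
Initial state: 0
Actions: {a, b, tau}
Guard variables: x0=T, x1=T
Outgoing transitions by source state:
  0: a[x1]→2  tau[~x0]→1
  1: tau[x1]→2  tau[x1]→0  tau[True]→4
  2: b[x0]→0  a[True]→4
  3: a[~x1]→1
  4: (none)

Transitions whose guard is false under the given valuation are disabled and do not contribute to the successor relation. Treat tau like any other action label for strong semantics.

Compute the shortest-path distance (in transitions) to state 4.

Answer: 2

Trace:
BFS to 4:
  depth 0: {0}
  depth 1: {2}
  depth 2: {4}
depth(4)=2, e.g. a·a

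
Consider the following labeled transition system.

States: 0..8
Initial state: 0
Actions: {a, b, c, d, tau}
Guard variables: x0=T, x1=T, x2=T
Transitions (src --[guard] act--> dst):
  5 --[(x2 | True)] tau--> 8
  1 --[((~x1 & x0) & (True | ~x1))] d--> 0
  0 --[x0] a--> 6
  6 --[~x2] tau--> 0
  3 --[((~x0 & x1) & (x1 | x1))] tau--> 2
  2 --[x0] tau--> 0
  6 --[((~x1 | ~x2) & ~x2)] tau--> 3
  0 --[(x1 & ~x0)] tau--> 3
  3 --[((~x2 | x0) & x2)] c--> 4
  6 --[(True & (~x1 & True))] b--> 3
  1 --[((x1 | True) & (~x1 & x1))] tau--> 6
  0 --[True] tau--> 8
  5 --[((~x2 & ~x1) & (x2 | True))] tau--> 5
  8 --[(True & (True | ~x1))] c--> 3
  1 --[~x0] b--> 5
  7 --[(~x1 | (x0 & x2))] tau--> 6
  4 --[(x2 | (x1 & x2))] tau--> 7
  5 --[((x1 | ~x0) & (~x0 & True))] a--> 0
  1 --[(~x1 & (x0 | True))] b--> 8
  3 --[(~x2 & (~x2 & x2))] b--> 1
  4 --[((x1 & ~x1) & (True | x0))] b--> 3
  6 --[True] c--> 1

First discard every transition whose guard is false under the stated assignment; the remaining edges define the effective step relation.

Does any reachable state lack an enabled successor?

Answer: DEADLOCK at state 1

Trace:
Reachable = {0,1,3,4,6,7,8}
  0: a→6  tau→8  [2 exit(s)]
  1: ∅  [no exit]
  3: c→4  [1 exit(s)]
  4: tau→7  [1 exit(s)]
  6: c→1  [1 exit(s)]
  7: tau→6  [1 exit(s)]
  8: c→3  [1 exit(s)]
trace reaching 1: a·c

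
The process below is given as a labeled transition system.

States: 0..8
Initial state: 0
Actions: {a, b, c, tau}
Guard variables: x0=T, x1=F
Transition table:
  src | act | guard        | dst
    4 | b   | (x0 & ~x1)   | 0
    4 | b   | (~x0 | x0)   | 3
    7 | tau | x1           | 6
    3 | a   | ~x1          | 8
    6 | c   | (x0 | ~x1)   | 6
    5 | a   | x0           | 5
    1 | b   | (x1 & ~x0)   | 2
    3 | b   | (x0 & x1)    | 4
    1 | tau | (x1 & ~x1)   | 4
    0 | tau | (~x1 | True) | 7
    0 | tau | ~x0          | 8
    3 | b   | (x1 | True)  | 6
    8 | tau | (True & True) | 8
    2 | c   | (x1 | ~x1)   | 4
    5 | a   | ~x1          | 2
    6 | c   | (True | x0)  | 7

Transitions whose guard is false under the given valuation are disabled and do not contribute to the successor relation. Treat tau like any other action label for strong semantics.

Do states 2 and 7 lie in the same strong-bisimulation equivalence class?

Compute ~ classes (split until stable):
  round 0: {{0,1,2,3,4,5,6,7,8}}
  round 1: {{0,8},{1,7},{2,6},{3},{4},{5}}
  round 2: {{0},{1,7},{2},{3},{4},{5},{6},{8}}
stable after 3 split(s): 8 block(s)
class of 2: {2}; class of 7: {1,7}

Answer: NOT BISIMILAR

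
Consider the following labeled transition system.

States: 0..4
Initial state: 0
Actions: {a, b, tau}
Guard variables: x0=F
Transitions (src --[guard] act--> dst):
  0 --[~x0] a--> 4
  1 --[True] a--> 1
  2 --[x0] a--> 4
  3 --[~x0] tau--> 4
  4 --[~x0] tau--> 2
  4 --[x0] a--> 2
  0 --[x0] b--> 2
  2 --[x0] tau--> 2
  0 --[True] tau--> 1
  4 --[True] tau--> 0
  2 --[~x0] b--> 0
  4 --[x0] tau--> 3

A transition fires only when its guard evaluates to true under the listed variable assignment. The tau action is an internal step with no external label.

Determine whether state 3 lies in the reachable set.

Answer: UNREACHABLE

Trace:
Guard filter leaves 7 enabled edge(s).
Layer 0: {0}
Layer 1: {1,4}  now seen {0,1,4}
Layer 2: {2}  now seen {0,1,2,4}
R = {0,1,2,4}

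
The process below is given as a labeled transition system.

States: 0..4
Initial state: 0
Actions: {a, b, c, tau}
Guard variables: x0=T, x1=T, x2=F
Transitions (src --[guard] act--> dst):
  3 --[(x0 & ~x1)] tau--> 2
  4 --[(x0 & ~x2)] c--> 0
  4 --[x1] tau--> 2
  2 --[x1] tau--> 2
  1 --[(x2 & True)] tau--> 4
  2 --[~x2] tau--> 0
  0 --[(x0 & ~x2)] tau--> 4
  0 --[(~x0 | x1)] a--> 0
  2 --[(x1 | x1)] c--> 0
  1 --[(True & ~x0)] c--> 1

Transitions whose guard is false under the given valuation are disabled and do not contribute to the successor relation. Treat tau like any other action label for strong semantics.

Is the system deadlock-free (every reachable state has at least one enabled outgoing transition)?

Answer: DEADLOCK-FREE

Working:
Reach set: {0,2,4}
  0: a→0  tau→4  [2 exit(s)]
  2: c→0  tau→0  tau→2  [3 exit(s)]
  4: c→0  tau→2  [2 exit(s)]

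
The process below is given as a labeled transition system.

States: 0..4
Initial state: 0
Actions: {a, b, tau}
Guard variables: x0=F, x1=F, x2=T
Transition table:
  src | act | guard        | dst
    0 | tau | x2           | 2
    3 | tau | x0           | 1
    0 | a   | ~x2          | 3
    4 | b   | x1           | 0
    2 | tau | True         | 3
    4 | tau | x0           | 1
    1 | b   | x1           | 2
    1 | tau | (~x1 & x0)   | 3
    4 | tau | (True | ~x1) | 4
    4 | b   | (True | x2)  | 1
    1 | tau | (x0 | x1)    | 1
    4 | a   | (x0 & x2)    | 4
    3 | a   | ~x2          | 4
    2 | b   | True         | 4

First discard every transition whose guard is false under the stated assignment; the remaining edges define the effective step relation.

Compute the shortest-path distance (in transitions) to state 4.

Layered search for 4:
  depth 0: {0}
  depth 1: {2}
  depth 2: {3,4}
depth(4)=2, e.g. tau·b

Answer: 2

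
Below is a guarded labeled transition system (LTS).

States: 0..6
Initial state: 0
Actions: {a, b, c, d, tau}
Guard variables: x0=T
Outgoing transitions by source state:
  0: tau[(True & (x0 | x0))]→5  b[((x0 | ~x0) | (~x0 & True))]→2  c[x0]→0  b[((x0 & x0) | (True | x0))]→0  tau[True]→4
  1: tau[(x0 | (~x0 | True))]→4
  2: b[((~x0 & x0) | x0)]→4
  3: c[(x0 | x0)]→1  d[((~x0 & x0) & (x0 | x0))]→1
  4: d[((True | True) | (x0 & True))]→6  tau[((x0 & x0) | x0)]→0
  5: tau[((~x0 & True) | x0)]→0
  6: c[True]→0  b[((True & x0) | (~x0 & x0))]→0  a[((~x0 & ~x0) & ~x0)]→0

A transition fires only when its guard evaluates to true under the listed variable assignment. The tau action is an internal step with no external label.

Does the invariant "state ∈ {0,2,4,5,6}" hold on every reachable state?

Answer: INVARIANT HOLDS

Analysis:
Inv-set: {0,2,4,5,6}
Reachable = {0,2,4,5,6}
  0: ✓
  2: ✓
  4: ✓
  5: ✓
  6: ✓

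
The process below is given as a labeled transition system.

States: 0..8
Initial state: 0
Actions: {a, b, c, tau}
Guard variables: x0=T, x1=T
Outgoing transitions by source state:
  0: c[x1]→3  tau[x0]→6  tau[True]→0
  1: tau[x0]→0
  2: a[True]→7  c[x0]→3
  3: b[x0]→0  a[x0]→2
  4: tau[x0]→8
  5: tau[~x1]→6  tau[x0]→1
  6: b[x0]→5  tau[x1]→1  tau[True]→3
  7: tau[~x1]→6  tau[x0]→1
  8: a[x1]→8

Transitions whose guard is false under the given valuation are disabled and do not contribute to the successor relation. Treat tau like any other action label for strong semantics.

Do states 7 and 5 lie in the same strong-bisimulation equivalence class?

Answer: BISIMILAR

Working:
Refine partition for ~:
  π0 = {{0,1,2,3,4,5,6,7,8}}
  π1 = {{0},{1,4,5,7},{2},{3},{6},{8}}
  π2 = {{0},{1},{2},{3},{4},{5,7},{6},{8}}
stable after 3 split(s): 8 block(s)
7∈{5,7}, 5∈{5,7}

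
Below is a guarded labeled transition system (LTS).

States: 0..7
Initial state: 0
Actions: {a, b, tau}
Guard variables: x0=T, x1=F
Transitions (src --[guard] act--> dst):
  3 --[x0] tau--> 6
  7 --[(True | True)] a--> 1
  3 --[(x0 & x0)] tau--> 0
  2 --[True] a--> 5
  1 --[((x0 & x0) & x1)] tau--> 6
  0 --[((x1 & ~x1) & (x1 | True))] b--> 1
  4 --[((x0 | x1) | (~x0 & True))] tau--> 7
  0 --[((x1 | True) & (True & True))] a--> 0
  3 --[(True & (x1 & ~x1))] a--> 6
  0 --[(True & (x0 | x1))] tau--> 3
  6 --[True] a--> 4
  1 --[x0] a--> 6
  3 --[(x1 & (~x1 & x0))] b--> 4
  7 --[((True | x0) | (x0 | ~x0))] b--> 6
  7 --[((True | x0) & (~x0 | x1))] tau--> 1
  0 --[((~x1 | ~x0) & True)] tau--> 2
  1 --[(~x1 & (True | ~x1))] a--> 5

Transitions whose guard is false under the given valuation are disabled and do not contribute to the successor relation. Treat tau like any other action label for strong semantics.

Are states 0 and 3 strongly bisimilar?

Answer: NOT BISIMILAR

Trace:
Bisimulation quotient by refinement:
  round 0: {{0,1,2,3,4,5,6,7}}
  round 1: {{0},{1,2,6},{3,4},{5},{7}}
  round 2: {{0},{1},{2},{3},{4},{5},{6},{7}}
stable after 3 split(s): 8 block(s)
class of 0: {0}; class of 3: {3}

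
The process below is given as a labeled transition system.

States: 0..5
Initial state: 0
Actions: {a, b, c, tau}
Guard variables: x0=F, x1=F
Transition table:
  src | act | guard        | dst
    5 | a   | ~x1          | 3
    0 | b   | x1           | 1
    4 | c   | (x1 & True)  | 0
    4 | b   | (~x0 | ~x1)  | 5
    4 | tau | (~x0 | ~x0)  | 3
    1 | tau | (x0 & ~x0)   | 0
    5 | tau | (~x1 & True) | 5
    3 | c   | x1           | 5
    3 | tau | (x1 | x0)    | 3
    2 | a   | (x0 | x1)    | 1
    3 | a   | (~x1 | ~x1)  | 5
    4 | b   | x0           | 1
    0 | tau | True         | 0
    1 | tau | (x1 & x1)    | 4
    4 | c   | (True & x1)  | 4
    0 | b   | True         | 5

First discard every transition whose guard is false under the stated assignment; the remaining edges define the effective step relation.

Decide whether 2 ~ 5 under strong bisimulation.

Bisimulation quotient by refinement:
  round 0: {{0,1,2,3,4,5}}
  round 1: {{0,4},{1,2},{3},{5}}
  round 2: {{0},{1,2},{3},{4},{5}}
5 equivalence class(es) (converged in 3)
class of 2: {1,2}; class of 5: {5}

Answer: NOT BISIMILAR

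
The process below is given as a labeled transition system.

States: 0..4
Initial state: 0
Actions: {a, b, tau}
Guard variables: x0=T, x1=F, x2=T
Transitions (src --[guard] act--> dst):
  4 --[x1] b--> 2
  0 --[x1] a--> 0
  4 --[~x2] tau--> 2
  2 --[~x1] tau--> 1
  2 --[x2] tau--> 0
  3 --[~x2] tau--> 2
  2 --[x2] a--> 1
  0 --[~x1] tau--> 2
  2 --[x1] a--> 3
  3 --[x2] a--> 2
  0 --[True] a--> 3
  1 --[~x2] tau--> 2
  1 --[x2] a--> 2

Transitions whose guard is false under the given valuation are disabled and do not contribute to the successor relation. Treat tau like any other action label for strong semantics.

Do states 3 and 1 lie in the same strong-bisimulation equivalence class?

Answer: BISIMILAR

Analysis:
Compute ~ classes (split until stable):
  π0 = {{0,1,2,3,4}}
  π1 = {{0,2},{1,3},{4}}
  π2 = {{0},{1,3},{2},{4}}
stable after 3 split(s): 4 block(s)
3∈{1,3}, 1∈{1,3}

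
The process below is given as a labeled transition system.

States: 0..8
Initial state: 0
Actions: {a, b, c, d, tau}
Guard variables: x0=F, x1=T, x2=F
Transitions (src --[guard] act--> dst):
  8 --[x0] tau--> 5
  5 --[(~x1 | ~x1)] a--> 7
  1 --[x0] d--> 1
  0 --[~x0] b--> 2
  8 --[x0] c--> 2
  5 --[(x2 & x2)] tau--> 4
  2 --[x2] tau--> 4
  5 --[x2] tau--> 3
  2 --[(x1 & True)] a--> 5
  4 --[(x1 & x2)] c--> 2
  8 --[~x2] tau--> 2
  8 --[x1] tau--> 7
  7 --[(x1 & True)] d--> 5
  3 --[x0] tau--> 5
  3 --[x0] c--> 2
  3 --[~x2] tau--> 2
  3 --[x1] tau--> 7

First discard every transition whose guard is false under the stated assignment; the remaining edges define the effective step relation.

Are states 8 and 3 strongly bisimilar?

Bisimulation quotient by refinement:
  π0 = {{0,1,2,3,4,5,6,7,8}}
  π1 = {{0},{1,4,5,6},{2},{3,8},{7}}
5 equivalence class(es) (converged in 2)
class of 8: {3,8}; class of 3: {3,8}

Answer: BISIMILAR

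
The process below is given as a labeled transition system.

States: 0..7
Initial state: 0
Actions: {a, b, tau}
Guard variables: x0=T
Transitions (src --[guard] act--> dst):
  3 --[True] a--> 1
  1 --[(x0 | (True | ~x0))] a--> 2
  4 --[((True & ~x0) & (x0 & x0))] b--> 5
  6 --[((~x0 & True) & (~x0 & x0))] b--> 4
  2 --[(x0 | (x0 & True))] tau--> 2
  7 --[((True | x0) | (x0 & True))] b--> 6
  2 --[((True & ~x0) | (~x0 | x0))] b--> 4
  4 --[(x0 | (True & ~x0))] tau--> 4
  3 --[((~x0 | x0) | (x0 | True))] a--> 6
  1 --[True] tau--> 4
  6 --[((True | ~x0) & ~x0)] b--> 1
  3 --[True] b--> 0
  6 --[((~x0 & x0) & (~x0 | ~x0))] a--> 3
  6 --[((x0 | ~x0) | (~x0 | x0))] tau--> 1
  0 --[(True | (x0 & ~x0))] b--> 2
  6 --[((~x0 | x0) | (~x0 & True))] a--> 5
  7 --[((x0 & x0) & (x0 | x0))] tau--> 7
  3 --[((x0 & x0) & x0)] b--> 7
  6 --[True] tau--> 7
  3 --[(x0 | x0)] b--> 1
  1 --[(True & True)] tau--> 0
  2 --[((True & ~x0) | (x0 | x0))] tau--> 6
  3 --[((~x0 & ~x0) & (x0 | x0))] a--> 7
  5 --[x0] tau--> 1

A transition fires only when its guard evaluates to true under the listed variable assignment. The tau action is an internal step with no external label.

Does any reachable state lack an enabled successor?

R = {0,1,2,4,5,6,7}
  0: b→2  [deg 1]
  1: a→2  tau→0  tau→4  [deg 3]
  2: b→4  tau→2  tau→6  [deg 3]
  4: tau→4  [deg 1]
  5: tau→1  [deg 1]
  6: a→5  tau→1  tau→7  [deg 3]
  7: b→6  tau→7  [deg 2]

Answer: DEADLOCK-FREE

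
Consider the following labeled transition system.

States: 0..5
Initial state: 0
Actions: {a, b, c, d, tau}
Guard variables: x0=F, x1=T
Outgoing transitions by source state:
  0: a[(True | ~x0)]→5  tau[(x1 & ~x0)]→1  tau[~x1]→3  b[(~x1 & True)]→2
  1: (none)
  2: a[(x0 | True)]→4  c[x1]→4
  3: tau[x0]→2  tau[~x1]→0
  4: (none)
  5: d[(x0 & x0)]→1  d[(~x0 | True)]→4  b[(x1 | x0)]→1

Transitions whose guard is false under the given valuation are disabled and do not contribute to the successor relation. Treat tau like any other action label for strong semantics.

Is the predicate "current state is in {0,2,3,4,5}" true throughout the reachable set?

Answer: INVARIANT VIOLATED at state 1

Working:
Safe = {0,2,3,4,5}
R = {0,1,4,5}
  0: ok
  1: VIOLATES
  4: ok
  5: ok
counterexample path to 1: tau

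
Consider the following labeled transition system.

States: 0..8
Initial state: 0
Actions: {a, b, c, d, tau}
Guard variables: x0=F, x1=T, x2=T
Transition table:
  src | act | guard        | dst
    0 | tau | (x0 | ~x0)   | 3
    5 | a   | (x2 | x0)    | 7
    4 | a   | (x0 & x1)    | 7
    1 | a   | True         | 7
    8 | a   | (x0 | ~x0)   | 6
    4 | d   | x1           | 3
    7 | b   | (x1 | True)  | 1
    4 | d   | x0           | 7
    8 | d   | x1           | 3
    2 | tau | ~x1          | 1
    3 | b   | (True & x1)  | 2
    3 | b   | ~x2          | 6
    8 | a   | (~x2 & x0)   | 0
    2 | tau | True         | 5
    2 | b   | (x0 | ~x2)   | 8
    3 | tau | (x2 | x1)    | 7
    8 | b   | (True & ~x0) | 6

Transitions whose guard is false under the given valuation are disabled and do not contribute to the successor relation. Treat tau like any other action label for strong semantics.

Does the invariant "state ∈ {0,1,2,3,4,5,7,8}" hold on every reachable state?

Answer: INVARIANT HOLDS

Trace:
Safe = {0,1,2,3,4,5,7,8}
R = {0,1,2,3,5,7}
  0: safe
  1: safe
  2: safe
  3: safe
  5: safe
  7: safe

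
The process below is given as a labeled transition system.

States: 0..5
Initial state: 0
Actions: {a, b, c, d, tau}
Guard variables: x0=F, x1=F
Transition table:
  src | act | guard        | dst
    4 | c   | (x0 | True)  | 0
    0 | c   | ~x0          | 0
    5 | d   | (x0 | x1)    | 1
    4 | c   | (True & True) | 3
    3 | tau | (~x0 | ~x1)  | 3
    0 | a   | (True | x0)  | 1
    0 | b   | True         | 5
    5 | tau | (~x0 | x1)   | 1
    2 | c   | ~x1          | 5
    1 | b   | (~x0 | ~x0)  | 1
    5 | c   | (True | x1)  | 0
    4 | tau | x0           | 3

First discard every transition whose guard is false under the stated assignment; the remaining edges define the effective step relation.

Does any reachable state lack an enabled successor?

Answer: DEADLOCK-FREE

Trace:
R = {0,1,5}
  0: a→1  b→5  c→0  [deg 3]
  1: b→1  [deg 1]
  5: c→0  tau→1  [deg 2]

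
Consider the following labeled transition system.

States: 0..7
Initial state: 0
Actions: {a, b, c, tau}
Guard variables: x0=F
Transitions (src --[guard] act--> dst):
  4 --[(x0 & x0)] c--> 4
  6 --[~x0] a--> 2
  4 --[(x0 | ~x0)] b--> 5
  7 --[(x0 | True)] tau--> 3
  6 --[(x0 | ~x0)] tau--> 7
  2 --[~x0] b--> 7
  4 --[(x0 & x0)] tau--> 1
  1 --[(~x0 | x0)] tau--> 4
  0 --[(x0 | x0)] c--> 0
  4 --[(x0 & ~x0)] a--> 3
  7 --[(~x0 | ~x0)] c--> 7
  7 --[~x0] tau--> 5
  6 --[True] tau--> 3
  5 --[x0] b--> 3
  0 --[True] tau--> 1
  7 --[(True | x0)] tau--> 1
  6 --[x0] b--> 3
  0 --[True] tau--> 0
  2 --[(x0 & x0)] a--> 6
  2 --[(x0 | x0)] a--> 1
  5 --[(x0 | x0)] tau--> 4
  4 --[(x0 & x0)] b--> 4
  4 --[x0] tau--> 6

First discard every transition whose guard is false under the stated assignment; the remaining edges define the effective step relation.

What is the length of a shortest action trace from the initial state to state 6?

Answer: UNREACHABLE

Working:
BFS to 6:
  Layer 0: {0}
  Layer 1: {1}
  Layer 2: {4}
  Layer 3: {5}
6 never appears.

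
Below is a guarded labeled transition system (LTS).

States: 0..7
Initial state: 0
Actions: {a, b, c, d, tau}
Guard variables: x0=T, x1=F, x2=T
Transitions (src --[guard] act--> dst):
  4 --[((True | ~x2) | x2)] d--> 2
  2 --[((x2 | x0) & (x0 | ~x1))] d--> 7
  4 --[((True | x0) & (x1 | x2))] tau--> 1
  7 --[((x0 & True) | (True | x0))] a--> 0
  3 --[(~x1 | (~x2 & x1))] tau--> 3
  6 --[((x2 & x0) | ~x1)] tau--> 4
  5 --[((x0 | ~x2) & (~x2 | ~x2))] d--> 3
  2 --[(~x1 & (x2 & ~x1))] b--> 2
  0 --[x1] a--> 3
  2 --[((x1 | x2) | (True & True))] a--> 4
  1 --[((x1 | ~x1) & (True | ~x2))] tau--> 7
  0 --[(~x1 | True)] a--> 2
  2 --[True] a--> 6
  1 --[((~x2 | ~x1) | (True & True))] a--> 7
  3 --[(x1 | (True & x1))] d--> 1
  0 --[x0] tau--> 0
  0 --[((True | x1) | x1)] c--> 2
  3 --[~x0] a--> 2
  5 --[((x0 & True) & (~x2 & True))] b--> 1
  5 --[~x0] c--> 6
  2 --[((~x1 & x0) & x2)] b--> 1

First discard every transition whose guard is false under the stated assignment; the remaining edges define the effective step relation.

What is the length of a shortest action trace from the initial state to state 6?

Layered search for 6:
  L0 = {0}
  L1 = {2}
  L2 = {1,4,6,7}
6 enters at depth 2; path a·a

Answer: 2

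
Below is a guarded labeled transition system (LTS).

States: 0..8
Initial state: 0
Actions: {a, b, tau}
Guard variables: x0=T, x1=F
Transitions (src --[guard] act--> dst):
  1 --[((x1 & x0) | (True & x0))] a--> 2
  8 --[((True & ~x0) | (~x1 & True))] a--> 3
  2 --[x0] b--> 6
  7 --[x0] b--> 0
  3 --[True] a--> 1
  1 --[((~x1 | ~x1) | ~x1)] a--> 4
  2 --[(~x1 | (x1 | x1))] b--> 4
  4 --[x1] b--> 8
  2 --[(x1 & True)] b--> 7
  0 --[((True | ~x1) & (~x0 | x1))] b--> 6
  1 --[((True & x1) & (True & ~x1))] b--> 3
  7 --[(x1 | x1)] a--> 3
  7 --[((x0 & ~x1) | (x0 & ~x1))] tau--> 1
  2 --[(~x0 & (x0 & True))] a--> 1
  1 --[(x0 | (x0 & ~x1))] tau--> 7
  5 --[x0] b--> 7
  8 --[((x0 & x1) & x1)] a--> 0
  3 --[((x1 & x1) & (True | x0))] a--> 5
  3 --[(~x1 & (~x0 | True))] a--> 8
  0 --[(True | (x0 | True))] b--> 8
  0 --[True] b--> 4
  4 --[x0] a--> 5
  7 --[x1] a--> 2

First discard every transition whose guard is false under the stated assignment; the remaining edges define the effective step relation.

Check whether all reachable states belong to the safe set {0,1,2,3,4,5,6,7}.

Answer: INVARIANT VIOLATED at state 8

Trace:
Allowed set {0,1,2,3,4,5,6,7}
Reach set: {0,1,2,3,4,5,6,7,8}
  0: ok
  1: ok
  2: ok
  3: ok
  4: ok
  5: ok
  6: ok
  7: ok
  8: VIOLATES
witness against invariant: b → 8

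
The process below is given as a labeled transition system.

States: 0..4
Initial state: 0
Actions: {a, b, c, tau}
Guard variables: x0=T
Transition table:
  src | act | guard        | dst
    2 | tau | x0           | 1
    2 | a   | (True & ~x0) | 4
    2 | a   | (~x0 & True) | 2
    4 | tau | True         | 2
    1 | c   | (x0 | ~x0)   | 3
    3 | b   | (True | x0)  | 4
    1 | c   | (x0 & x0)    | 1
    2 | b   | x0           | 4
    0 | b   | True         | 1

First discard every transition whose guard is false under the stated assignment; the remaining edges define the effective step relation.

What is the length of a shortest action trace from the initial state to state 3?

Layered search for 3:
  Layer 0: {0}
  Layer 1: {1}
  Layer 2: {3}
first hit 3 at d=2 via b·c

Answer: 2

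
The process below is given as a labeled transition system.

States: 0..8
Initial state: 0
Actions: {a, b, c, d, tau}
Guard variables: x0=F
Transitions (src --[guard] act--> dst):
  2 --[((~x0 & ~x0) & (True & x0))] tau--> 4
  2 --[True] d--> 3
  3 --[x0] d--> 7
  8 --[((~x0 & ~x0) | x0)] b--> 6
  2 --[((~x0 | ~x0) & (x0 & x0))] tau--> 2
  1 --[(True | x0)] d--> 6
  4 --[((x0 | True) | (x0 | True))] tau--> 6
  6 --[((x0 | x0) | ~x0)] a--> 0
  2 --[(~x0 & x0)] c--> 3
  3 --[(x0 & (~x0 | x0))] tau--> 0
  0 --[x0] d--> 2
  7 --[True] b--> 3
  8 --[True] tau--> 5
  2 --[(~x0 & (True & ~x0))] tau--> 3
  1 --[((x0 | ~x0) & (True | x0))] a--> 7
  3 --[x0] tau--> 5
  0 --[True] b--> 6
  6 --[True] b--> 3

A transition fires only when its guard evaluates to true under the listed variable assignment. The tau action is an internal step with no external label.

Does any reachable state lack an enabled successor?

R = {0,3,6}
  0: b→6  [deg 1]
  3: ∅  [no exit]
  6: a→0  b→3  [deg 2]
Path to 3: b·b

Answer: DEADLOCK at state 3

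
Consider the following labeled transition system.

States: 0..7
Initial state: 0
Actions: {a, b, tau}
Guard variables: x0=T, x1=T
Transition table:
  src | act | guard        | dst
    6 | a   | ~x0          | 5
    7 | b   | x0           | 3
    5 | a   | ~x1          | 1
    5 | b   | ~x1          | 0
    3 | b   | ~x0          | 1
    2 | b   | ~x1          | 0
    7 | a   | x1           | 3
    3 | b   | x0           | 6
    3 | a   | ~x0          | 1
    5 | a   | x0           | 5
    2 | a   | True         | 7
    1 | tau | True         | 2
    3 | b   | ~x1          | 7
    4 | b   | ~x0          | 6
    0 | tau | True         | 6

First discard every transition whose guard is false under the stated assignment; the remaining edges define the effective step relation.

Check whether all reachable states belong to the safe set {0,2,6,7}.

Answer: INVARIANT HOLDS

Trace:
Safe = {0,2,6,7}
R = {0,6}
  0: ✓
  6: ✓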